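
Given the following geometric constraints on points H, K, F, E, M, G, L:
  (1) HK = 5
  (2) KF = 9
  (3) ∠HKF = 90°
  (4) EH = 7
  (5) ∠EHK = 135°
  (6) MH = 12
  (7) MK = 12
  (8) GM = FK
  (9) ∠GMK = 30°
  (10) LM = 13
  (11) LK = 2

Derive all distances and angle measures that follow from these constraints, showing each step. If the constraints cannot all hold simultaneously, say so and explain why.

The constraints are consistent.

From the given relations:
  GM = FK = 9

Step 1: From HK = 5, KF = 9, and ∠HKF = 90°, by the law of cosines:
  HF² = HK² + KF² - 2·HK·KF·cos(90°) = 25 + 81 - 0 = 106
  HF = √106

Step 2: From KH = 5, HE = 7, and ∠KHE = 135°, by the law of cosines:
  KE² = KH² + HE² - 2·KH·HE·cos(135°) = 25 + 49 + 49.5 = 123.5
  KE ≈ 11.11

Step 3: From KM = 12, MG = 9, and ∠KMG = 30°, by the law of cosines:
  KG² = KM² + MG² - 2·KM·MG·cos(30°) = 144 + 81 - 187.1 = 37.94
  KG ≈ 6.16

Step 4: From HK = 5, HM = 12, KM = 12, by the inverse law of cosines:
  cos(∠KHM) = (HK² + HM² - KM²) / (2·HK·HM)
  ∠KHM = 77.98°

Step 5: From KH = 5, KM = 12, HM = 12, by the inverse law of cosines:
  cos(∠HKM) = (KH² + KM² - HM²) / (2·KH·KM)
  ∠HKM = 77.98°

Step 6: From KL = 2, KM = 12, LM = 13, by the inverse law of cosines:
  cos(∠LKM) = (KL² + KM² - LM²) / (2·KL·KM)
  ∠LKM = 115.94°

Step 7: From MH = 12, MK = 12, HK = 5, by the inverse law of cosines:
  cos(∠HMK) = (MH² + MK² - HK²) / (2·MH·MK)
  ∠HMK = 24.05°

Step 8: From MK = 12, ML = 13, KL = 2, by the inverse law of cosines:
  cos(∠KML) = (MK² + ML² - KL²) / (2·MK·ML)
  ∠KML = 7.95°

Step 9: From LK = 2, LM = 13, KM = 12, by the inverse law of cosines:
  cos(∠KLM) = (LK² + LM² - KM²) / (2·LK·LM)
  ∠KLM = 56.1°

Step 10: From HF = √106, HK = 5, FK = 9, by the inverse law of cosines:
  cos(∠FHK) = (HF² + HK² - FK²) / (2·HF·HK)
  ∠FHK = 60.95°

Step 11: From KE = 11.11, KH = 5, EH = 7, by the inverse law of cosines:
  cos(∠EKH) = (KE² + KH² - EH²) / (2·KE·KH)
  ∠EKH = 26.45°

Step 12: From KG = 6.16, KM = 12, GM = 9, by the inverse law of cosines:
  cos(∠GKM) = (KG² + KM² - GM²) / (2·KG·KM)
  ∠GKM = 46.94°

Step 13: From FH = √106, FK = 9, HK = 5, by the inverse law of cosines:
  cos(∠HFK) = (FH² + FK² - HK²) / (2·FH·FK)
  ∠HFK = 29.05°

Step 14: From EH = 7, EK = 11.11, HK = 5, by the inverse law of cosines:
  cos(∠HEK) = (EH² + EK² - HK²) / (2·EH·EK)
  ∠HEK = 18.55°

Step 15: From GK = 6.16, GM = 9, KM = 12, by the inverse law of cosines:
  cos(∠KGM) = (GK² + GM² - KM²) / (2·GK·GM)
  ∠KGM = 103.06°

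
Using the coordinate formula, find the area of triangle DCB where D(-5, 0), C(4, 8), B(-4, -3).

Shoelace: Area = (1/2)|-5(8--3) + 4(-3-0) + -4(0-8)| = (1/2)(35) = 35/2

35/2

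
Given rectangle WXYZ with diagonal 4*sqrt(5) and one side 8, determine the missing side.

b = sqrt(d^2 - a^2) = sqrt(80 - 64) = sqrt(16) = 4

4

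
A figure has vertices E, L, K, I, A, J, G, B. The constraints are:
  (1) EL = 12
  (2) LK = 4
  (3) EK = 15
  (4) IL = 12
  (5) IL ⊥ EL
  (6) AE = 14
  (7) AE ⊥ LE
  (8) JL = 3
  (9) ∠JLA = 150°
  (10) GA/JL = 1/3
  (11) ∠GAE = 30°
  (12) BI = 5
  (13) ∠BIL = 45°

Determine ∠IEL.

Step 1: By the law of cosines on triangle ELI: EI² = 12² + 12² − 2·12·12·cos(90°) = 288, so EI = 12·√2.
Step 2: By the inverse law of cosines on triangle IEL: cos(∠IEL) = ((12·√2)² + 12² − 12²) / (2·12·√2·12) = 288/407.29 = 0.7071, so ∠IEL = 45°.

Therefore, the measure of angle ∠IEL = 45°.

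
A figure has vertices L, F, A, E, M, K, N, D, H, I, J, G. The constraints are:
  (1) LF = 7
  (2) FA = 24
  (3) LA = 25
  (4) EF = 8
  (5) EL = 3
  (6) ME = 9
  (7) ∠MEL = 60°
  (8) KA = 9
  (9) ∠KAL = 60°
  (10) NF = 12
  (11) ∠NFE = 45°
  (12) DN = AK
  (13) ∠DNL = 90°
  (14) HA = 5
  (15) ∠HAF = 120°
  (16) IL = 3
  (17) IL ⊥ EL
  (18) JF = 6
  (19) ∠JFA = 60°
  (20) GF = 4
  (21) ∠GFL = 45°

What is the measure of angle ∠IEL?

Step 1: By the law of cosines on triangle ELI: EI² = 3² + 3² − 2·3·3·cos(90°) = 18, so EI = 3·√2.
Step 2: By the inverse law of cosines on triangle IEL: cos(∠IEL) = ((3·√2)² + 3² − 3²) / (2·3·√2·3) = 18/25.46 = 0.7071, so ∠IEL = 45°.

Therefore, the measure of angle ∠IEL = 45°.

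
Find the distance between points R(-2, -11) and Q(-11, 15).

d = sqrt((-9)^2 + (26)^2) = sqrt(757)

sqrt(757)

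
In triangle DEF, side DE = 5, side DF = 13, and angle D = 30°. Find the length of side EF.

When two sides and the included angle are known, the law of cosines gives the third side.
c^2 = a^2 + b^2 - 2ab cos(C) generalizes the Pythagorean theorem to non-right triangles.
Here: EF^2 = 25 + 169 - 130*(sqrt(3)/2) = 194 - 65*sqrt(3)
EF = sqrt(194 - 65*sqrt(3))

sqrt(194 - 65*sqrt(3))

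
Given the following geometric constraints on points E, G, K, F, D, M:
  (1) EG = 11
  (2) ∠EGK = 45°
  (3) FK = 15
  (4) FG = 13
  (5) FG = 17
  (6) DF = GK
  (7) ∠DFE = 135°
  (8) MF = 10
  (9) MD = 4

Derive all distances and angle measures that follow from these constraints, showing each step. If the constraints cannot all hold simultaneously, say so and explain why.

These constraints are not satisfiable: (4) FG = 13 and (5) FG = 17 assign two different lengths to the same segment. No planar figure meets all of them, so nothing further can be derived.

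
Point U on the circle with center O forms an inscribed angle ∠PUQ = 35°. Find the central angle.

Central angle = 2 × 35° = 70° (inscribed angle theorem).

70°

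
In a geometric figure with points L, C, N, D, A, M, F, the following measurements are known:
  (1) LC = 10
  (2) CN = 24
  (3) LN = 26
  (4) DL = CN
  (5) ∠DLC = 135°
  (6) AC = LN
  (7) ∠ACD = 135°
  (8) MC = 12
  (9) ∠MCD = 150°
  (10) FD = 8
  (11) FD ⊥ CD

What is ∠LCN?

Step 1: By the inverse law of cosines on triangle LCN: cos(∠LCN) = (10² + 24² − 26²) / (2·10·24) = 0/480 = 0, so ∠LCN = 90°.

Therefore, the measure of angle ∠LCN = 90°.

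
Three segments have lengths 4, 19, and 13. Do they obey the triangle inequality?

The longest side is 19. The other two sides sum to 4 + 13 = 17.
Since 17 ≤ 19, the two shorter sides cannot reach around to close the triangle.

No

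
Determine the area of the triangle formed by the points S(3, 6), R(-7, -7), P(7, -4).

Using the Shoelace formula for a triangle:
Area = (1/2)|x0(y1 - y2) + x1(y2 - y0) + x2(y0 - y1)|
Area = (1/2)|3(-7 - -4) + -7(-4 - 6) + 7(6 - -7)|
Area = (1/2)|-9 + 70 + 91|
Area = (1/2)|152|
Area = (1/2)(152)
Area = 76

76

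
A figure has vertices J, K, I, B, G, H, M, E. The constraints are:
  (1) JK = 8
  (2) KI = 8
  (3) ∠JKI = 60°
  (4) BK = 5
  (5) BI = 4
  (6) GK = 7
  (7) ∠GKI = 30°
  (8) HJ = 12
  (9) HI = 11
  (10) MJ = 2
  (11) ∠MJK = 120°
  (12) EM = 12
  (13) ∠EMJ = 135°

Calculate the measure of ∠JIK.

Step 1: By the law of cosines on triangle IKJ: IJ² = 8² + 8² − 2·8·8·cos(60°) = 64, so IJ = 8.
Step 2: By the inverse law of cosines on triangle JIK: cos(∠JIK) = (8² + 8² − 8²) / (2·8·8) = 64/128 = 0.5, so ∠JIK = 60°.

Therefore, the measure of angle ∠JIK = 60°.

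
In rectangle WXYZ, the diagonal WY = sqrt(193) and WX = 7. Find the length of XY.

Using the Pythagorean theorem: d^2 = a^2 + b^2
b^2 = d^2 - a^2
b^2 = 193 - 49
b^2 = 144
b = sqrt(144) = 12

12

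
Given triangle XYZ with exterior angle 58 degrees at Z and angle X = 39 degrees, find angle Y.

angle Y = 58 - 39 = 19 degrees (exterior angle theorem).

19 degrees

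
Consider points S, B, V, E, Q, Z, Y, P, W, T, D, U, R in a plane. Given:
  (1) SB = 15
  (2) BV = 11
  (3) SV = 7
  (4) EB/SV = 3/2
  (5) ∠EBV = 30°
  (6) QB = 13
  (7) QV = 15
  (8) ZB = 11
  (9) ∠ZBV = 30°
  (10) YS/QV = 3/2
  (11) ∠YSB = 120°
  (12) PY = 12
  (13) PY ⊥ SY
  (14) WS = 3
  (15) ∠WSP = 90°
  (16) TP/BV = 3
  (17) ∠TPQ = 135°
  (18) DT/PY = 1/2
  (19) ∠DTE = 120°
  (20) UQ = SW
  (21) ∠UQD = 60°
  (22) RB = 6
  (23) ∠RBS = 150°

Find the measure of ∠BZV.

Step 1: By the law of cosines on triangle ZBV: ZV² = 11² + 11² − 2·11·11·cos(30°) = 32.42, so ZV ≈ 5.69.
Step 2: By the inverse law of cosines on triangle BZV: cos(∠BZV) = (11² + 5.69² − 11²) / (2·11·5.69) = 32.42/125.27 = 0.2588, so ∠BZV = 75°.

Therefore, the measure of angle ∠BZV = 75°.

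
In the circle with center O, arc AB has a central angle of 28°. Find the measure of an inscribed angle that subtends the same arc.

By the inscribed angle theorem, the inscribed angle is half the central angle.
Inscribed angle = 28° / 2 = 14°

14°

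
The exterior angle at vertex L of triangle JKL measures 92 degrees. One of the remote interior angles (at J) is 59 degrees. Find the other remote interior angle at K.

The exterior angle theorem states that an exterior angle equals the sum of the two non-adjacent interior angles.
So 92 = 59 + angle K, which gives angle K = 92 - 59 = 33 degrees.

33 degrees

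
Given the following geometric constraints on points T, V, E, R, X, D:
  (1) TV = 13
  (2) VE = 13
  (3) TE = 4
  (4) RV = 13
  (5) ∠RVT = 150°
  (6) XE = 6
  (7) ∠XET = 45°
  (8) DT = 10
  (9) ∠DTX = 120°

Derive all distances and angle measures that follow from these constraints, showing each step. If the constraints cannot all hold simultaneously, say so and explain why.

The constraints are consistent.

Step 1: From TV = 13, VR = 13, and ∠TVR = 150°, by the law of cosines:
  TR² = TV² + VR² - 2·TV·VR·cos(150°) = 169 + 169 + 292.7 = 630.7
  TR ≈ 25.11

Step 2: From TE = 4, EX = 6, and ∠TEX = 45°, by the law of cosines:
  TX² = TE² + EX² - 2·TE·EX·cos(45°) = 16 + 36 - 33.94 = 18.06
  TX ≈ 4.25

Step 3: From TE = 4, TV = 13, EV = 13, by the inverse law of cosines:
  cos(∠ETV) = (TE² + TV² - EV²) / (2·TE·TV)
  ∠ETV = 81.15°

Step 4: From VE = 13, VT = 13, ET = 4, by the inverse law of cosines:
  cos(∠EVT) = (VE² + VT² - ET²) / (2·VE·VT)
  ∠EVT = 17.7°

Step 5: From ET = 4, EV = 13, TV = 13, by the inverse law of cosines:
  cos(∠TEV) = (ET² + EV² - TV²) / (2·ET·EV)
  ∠TEV = 81.15°

Step 6: From XT = 4.25, TD = 10, and ∠XTD = 120°, by the law of cosines:
  XD² = XT² + TD² - 2·XT·TD·cos(120°) = 18.06 + 100 + 42.5 = 160.6
  XD ≈ 12.67

Step 7: From TE = 4, TX = 4.25, EX = 6, by the inverse law of cosines:
  cos(∠ETX) = (TE² + TX² - EX²) / (2·TE·TX)
  ∠ETX = 93.27°

Step 8: From TR = 25.11, TV = 13, RV = 13, by the inverse law of cosines:
  cos(∠RTV) = (TR² + TV² - RV²) / (2·TR·TV)
  ∠RTV = 15°

Step 9: From RT = 25.11, RV = 13, TV = 13, by the inverse law of cosines:
  cos(∠TRV) = (RT² + RV² - TV²) / (2·RT·RV)
  ∠TRV = 15°

Step 10: From XE = 6, XT = 4.25, ET = 4, by the inverse law of cosines:
  cos(∠EXT) = (XE² + XT² - ET²) / (2·XE·XT)
  ∠EXT = 41.73°

Step 11: From XD = 12.67, XT = 4.25, DT = 10, by the inverse law of cosines:
  cos(∠DXT) = (XD² + XT² - DT²) / (2·XD·XT)
  ∠DXT = 43.12°

Step 12: From DT = 10, DX = 12.67, TX = 4.25, by the inverse law of cosines:
  cos(∠TDX) = (DT² + DX² - TX²) / (2·DT·DX)
  ∠TDX = 16.88°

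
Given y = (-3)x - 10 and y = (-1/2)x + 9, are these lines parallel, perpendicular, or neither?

Slope of line 1: m1 = -3
Slope of line 2: m2 = -1/2
m1 != m2 and m1*m2 = 3/2 != -1. Neither.

Neither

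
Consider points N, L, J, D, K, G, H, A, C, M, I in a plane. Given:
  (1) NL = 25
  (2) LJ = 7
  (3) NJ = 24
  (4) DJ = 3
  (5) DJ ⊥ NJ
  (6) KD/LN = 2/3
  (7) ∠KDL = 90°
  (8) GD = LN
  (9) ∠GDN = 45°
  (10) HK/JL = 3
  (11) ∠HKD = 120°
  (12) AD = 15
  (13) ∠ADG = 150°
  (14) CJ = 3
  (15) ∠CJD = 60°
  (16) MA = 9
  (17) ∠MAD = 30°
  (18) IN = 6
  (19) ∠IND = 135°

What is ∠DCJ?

Step 1: By the law of cosines on triangle CJD: CD² = 3² + 3² − 2·3·3·cos(60°) = 9, so CD = 3.
Step 2: By the inverse law of cosines on triangle DCJ: cos(∠DCJ) = (3² + 3² − 3²) / (2·3·3) = 9/18 = 0.5, so ∠DCJ = 60°.

Therefore, the measure of angle ∠DCJ = 60°.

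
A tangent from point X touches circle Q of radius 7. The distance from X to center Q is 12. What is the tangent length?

tangent = √(d² - r²) = √(12² - 7²) = √(144 - 49) = √95 = sqrt(95)

sqrt(95)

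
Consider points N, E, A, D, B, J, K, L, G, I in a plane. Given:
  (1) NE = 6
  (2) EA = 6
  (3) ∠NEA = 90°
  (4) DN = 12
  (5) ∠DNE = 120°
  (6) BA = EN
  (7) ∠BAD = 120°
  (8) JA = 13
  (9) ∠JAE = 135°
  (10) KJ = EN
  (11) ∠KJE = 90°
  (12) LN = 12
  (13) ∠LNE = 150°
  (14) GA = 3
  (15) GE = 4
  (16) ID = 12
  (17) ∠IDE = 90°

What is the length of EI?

Step 1: By the law of cosines on triangle END: ED² = 6² + 12² − 2·6·12·cos(120°) = 252, so ED = 6·√7.
Step 2: By the law of cosines on triangle EDI: EI² = (6·√7)² + 12² − 2·6·√7·12·cos(90°) = 396, so EI = 6·√11.

Therefore, the length of EI = 6·√11.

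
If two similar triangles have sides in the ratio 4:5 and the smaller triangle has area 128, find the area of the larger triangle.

The ratio of areas of similar triangles = (side ratio)^2.
Side ratio = 4:5, so area ratio = 16:25.
Area of the larger triangle / Area of the smaller triangle = 25/16
Area of the larger triangle = 128 * 25/16 = 200

200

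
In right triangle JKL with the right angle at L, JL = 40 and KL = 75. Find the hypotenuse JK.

JK = sqrt(40^2 + 75^2) = sqrt(7225) = 85

85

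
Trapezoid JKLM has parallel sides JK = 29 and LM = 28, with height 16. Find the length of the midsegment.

midsegment = (29 + 28) / 2 = 57 / 2 = 57/2

57/2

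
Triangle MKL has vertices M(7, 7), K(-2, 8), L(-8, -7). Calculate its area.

The Shoelace formula computes the area from vertex coordinates by summing cross products.
For vertices (7,7), (-2,8), (-8,-7):
Signed sum = 7*8 - -2*7 + -2*-7 - -8*8 + -8*7 - 7*-7
= 70 + 78 + -7 = 141
Area = (1/2)|141| = 141/2.

141/2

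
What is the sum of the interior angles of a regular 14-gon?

The sum of interior angles of an n-sided polygon is (n - 2) * 180.
For n = 14: (14 - 2) * 180 = 12 * 180 = 2160 degrees.

2160 degrees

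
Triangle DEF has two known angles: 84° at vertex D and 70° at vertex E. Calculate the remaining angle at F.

By the triangle angle sum property, the three interior angles of any triangle add up to 180°.
We know angle D = 84° and angle E = 70°, so their sum is 154°.
Therefore angle F = 180° - 154° = 26°.

26 degrees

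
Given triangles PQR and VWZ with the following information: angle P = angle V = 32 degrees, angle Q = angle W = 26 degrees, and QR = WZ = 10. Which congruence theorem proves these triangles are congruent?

The given information matches AAS: Two pairs of corresponding angles and a non-included side are equal (Angle-Angle-Side).

AAS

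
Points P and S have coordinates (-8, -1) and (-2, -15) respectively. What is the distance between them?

d = sqrt((6)^2 + (-14)^2) = sqrt(232) = 2*sqrt(58)

2*sqrt(58)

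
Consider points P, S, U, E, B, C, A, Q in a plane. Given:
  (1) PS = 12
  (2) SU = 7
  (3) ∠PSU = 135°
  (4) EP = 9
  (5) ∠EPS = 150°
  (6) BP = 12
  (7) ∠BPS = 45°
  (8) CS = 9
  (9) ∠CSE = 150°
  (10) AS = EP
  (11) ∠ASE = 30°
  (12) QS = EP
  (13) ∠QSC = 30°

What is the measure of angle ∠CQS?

From the given relations: QS = EP = 9.
Step 1: By the law of cosines on triangle QSC: QC² = 9² + 9² − 2·9·9·cos(30°) = 21.7, so QC ≈ 4.66.
Step 2: By the inverse law of cosines on triangle CQS: cos(∠CQS) = (4.66² + 9² − 9²) / (2·4.66·9) = 21.7/83.86 = 0.2588, so ∠CQS = 75°.

Therefore, the measure of angle ∠CQS = 75°.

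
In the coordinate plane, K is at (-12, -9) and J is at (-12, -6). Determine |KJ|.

The horizontal distance is |-12 - -12| = 0 and the vertical distance is |-6 - -9| = 3.
By the Pythagorean theorem, d = sqrt(0^2 + 3^2) = sqrt(9) = 3.

3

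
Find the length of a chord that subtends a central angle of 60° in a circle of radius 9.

Chord length = 2r sin(θ/2)
= 2 × 9 × sin(60°/2)
= 2 × 9 × sin(30°)
= 9

9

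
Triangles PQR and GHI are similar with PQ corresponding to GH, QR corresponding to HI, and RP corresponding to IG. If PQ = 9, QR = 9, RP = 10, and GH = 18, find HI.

Similar triangles have proportional sides. Setting up the proportion:
GH / PQ = HI / QR
18 / 9 = HI / 9
HI = 9 * 18 / 9 = 18.

18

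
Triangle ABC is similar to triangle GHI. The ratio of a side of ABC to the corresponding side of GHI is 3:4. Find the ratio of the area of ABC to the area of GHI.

The ratio of areas of similar triangles equals the square of the side ratio.
Side ratio = 3:4
Area ratio = (3/4)^2 = 9/16 = 9:16

9:16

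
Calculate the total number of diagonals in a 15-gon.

The number of diagonals in an n-gon is n(n - 3)/2.
For n = 15: 15(15 - 3)/2 = 15 × 12 / 2 = 90.

90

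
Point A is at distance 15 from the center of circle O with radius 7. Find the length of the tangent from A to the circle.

Let T be the point of tangency. Then OT ⊥ AT (radius ⊥ tangent).
In right triangle OTA: OA² = OT² + AT²
15² = 7² + AT²
AT² = 176, AT = 4*sqrt(11)

4*sqrt(11)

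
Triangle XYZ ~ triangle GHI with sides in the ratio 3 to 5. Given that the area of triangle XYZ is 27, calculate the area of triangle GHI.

The ratio of areas of similar triangles = (side ratio)^2.
Side ratio = 3:5, so area ratio = 9:25.
Area of GHI / Area of XYZ = 25/9
Area of GHI = 27 * 25/9 = 75

75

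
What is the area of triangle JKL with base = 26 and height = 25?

Area = (1/2)(26)(25) = 325

325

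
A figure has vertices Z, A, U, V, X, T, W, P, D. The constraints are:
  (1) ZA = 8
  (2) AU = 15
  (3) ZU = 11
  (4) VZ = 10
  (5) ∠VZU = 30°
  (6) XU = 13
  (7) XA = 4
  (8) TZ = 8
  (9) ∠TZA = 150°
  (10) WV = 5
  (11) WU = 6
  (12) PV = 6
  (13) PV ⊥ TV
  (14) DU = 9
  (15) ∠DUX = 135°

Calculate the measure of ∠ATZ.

Step 1: By the law of cosines on triangle TZA: TA² = 8² + 8² − 2·8·8·cos(150°) = 238.85, so TA ≈ 15.45.
Step 2: By the inverse law of cosines on triangle ATZ: cos(∠ATZ) = (15.45² + 8² − 8²) / (2·15.45·8) = 238.85/247.28 = 0.9659, so ∠ATZ = 15°.

Therefore, the measure of angle ∠ATZ = 15°.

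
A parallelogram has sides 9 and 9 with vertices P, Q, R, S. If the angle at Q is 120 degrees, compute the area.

Area = 9 * 9 * sin(120°) = 81 * sqrt(3)/2 = 81*sqrt(3)/2

81*sqrt(3)/2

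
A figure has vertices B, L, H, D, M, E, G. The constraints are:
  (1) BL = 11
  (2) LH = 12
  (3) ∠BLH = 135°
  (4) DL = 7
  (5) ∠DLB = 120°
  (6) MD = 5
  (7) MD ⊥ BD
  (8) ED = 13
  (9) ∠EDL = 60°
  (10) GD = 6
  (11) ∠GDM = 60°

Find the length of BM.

Step 1: By the law of cosines on triangle BLD: BD² = 11² + 7² − 2·11·7·cos(120°) = 247, so BD ≈ 15.72.
Step 2: By the law of cosines on triangle BDM: BM² = 15.72² + 5² − 2·15.72·5·cos(90°) = 272, so BM = 4·√17.

Therefore, the length of BM = 4·√17.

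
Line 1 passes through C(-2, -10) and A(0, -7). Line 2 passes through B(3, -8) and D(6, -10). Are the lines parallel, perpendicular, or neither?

Slope of line 1: m1 = (-7 - -10)/(0 - -2) = 3/2 = 3/2
Slope of line 2: m2 = (-10 - -8)/(6 - 3) = -2/3 = -2/3
m1 * m2 = (3/2) * (-2/3) = -1 = -1, so the lines are perpendicular.

Perpendicular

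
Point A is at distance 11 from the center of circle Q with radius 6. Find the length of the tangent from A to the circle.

The tangent, radius, and line from the external point to the center form a right triangle.
The right angle is where the tangent meets the radius.
By the Pythagorean theorem: tangent² + 6² = 11²
tangent² = 121 - 36 = 85
tangent = sqrt(85)

sqrt(85)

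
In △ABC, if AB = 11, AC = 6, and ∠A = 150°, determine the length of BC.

When two sides and the included angle are known, the law of cosines gives the third side.
c^2 = a^2 + b^2 - 2ab cos(C) generalizes the Pythagorean theorem to non-right triangles.
Here: BC^2 = 121 + 36 - 132*(-sqrt(3)/2) = 66*sqrt(3) + 157
BC = sqrt(66*sqrt(3) + 157)

sqrt(66*sqrt(3) + 157)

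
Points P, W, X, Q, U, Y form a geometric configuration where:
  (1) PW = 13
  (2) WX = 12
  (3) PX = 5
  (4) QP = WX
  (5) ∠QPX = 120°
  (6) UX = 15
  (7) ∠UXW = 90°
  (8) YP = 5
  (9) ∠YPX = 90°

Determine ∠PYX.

Step 1: By the law of cosines on triangle YPX: YX² = 5² + 5² − 2·5·5·cos(90°) = 50, so YX = 5·√2.
Step 2: By the inverse law of cosines on triangle PYX: cos(∠PYX) = (5² + (5·√2)² − 5²) / (2·5·5·√2) = 50/70.71 = 0.7071, so ∠PYX = 45°.

Therefore, the measure of angle ∠PYX = 45°.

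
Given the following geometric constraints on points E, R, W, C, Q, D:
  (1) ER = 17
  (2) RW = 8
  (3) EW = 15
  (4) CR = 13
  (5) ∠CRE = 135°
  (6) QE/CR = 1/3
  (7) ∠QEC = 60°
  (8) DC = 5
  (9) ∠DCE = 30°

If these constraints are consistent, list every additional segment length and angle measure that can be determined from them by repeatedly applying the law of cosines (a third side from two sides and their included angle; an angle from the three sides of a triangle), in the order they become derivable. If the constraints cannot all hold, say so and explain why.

The constraints are consistent. Derivable facts, in order:
After 1 step:
- EC ≈ 27.76
- ∠ERW = 61.93°
- ∠EWR = 90°
- ∠REW = 28.07°
After 2 steps:
- CQ ≈ 25.87
- ED ≈ 23.56
- ∠CER = 19.34°
- ∠ECR = 25.66°
After 3 steps:
- ∠CDE = 143.91°
- ∠CED = 6.09°
- ∠CQE = 111.66°
- ∠ECQ = 8.34°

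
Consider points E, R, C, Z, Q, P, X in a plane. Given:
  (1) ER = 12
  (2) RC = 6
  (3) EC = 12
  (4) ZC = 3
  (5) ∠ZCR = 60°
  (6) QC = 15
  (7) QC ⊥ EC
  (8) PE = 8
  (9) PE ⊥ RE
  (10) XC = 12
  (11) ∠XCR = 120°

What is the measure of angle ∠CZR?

Step 1: By the law of cosines on triangle ZCR: ZR² = 3² + 6² − 2·3·6·cos(60°) = 27, so ZR = 3·√3.
Step 2: By the inverse law of cosines on triangle CZR: cos(∠CZR) = (3² + (3·√3)² − 6²) / (2·3·3·√3) = 0/31.18 = 0, so ∠CZR = 90°.

Therefore, the measure of angle ∠CZR = 90°.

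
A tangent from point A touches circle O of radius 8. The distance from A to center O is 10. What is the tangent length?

tangent = √(d² - r²) = √(10² - 8²) = √(100 - 64) = √36 = 6

6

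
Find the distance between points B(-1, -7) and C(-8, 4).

d = sqrt((-8 - -1)^2 + (4 - -7)^2)
d = sqrt(-7^2 + 11^2)
d = sqrt(49 + 121)
d = sqrt(170)

sqrt(170)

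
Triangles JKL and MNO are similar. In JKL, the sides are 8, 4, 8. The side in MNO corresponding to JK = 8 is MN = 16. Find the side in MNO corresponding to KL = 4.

k = 16/8 = 2. NO = 2 * 4 = 8.

8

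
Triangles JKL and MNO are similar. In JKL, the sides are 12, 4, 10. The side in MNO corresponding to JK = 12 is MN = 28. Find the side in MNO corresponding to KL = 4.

Since the triangles are similar, the ratio of corresponding sides is constant.
Scale factor k = MN / JK = 28 / 12 = 7/3
NO = k * KL = 7/3 * 4 = 28/3

28/3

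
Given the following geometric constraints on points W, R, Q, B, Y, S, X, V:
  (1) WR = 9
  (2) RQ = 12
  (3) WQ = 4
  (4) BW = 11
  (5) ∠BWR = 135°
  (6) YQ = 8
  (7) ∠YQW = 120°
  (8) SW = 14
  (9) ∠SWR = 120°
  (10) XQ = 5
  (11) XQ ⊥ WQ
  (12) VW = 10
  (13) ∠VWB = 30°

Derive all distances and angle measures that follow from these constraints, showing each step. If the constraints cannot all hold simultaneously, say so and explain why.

The constraints are consistent.

Step 1: From WQ = 4, QY = 8, and ∠WQY = 120°, by the law of cosines:
  WY² = WQ² + QY² - 2·WQ·QY·cos(120°) = 16 + 64 + 32 = 112
  WY = 4·√7

Step 2: From WQ = 4, QX = 5, and ∠WQX = 90°, by the law of cosines:
  WX² = WQ² + QX² - 2·WQ·QX·cos(90°) = 16 + 25 - 0 = 41
  WX = √41

Step 3: From RW = 9, WB = 11, and ∠RWB = 135°, by the law of cosines:
  RB² = RW² + WB² - 2·RW·WB·cos(135°) = 81 + 121 + 140 = 342
  RB ≈ 18.49

Step 4: From RW = 9, WS = 14, and ∠RWS = 120°, by the law of cosines:
  RS² = RW² + WS² - 2·RW·WS·cos(120°) = 81 + 196 + 126 = 403
  RS ≈ 20.07

Step 5: From BW = 11, WV = 10, and ∠BWV = 30°, by the law of cosines:
  BV² = BW² + WV² - 2·BW·WV·cos(30°) = 121 + 100 - 190.5 = 30.47
  BV ≈ 5.52

Step 6: From WQ = 4, WR = 9, QR = 12, by the inverse law of cosines:
  cos(∠QWR) = (WQ² + WR² - QR²) / (2·WQ·WR)
  ∠QWR = 130.75°

Step 7: From RQ = 12, RW = 9, QW = 4, by the inverse law of cosines:
  cos(∠QRW) = (RQ² + RW² - QW²) / (2·RQ·RW)
  ∠QRW = 14.63°

Step 8: From QR = 12, QW = 4, RW = 9, by the inverse law of cosines:
  cos(∠RQW) = (QR² + QW² - RW²) / (2·QR·QW)
  ∠RQW = 34.62°

Step 9: From WQ = 4, WX = √41, QX = 5, by the inverse law of cosines:
  cos(∠QWX) = (WQ² + WX² - QX²) / (2·WQ·WX)
  ∠QWX = 51.34°

Step 10: From WQ = 4, WY = 4·√7, QY = 8, by the inverse law of cosines:
  cos(∠QWY) = (WQ² + WY² - QY²) / (2·WQ·WY)
  ∠QWY = 40.89°

Step 11: From RB = 18.49, RW = 9, BW = 11, by the inverse law of cosines:
  cos(∠BRW) = (RB² + RW² - BW²) / (2·RB·RW)
  ∠BRW = 24.87°

Step 12: From RS = 20.07, RW = 9, SW = 14, by the inverse law of cosines:
  cos(∠SRW) = (RS² + RW² - SW²) / (2·RS·RW)
  ∠SRW = 37.15°

Step 13: From BR = 18.49, BW = 11, RW = 9, by the inverse law of cosines:
  cos(∠RBW) = (BR² + BW² - RW²) / (2·BR·BW)
  ∠RBW = 20.13°

Step 14: From BV = 5.52, BW = 11, VW = 10, by the inverse law of cosines:
  cos(∠VBW) = (BV² + BW² - VW²) / (2·BV·BW)
  ∠VBW = 64.92°

Step 15: From YQ = 8, YW = 4·√7, QW = 4, by the inverse law of cosines:
  cos(∠QYW) = (YQ² + YW² - QW²) / (2·YQ·YW)
  ∠QYW = 19.11°

Step 16: From SR = 20.07, SW = 14, RW = 9, by the inverse law of cosines:
  cos(∠RSW) = (SR² + SW² - RW²) / (2·SR·SW)
  ∠RSW = 22.85°

Step 17: From XQ = 5, XW = √41, QW = 4, by the inverse law of cosines:
  cos(∠QXW) = (XQ² + XW² - QW²) / (2·XQ·XW)
  ∠QXW = 38.66°

Step 18: From VB = 5.52, VW = 10, BW = 11, by the inverse law of cosines:
  cos(∠BVW) = (VB² + VW² - BW²) / (2·VB·VW)
  ∠BVW = 85.08°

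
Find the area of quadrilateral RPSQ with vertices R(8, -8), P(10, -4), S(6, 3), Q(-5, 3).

The Shoelace formula works by pairing each vertex with the next (cycling back to the first).
For each pair, compute x_i*y_(i+1) - x_(i+1)*y_i:
  (8*-4 - 10*-8) = 48
  (10*3 - 6*-4) = 54
  (6*3 - -5*3) = 33
  (-5*-8 - 8*3) = 16
Taking half the absolute value of the total: Area = (1/2)(151) = 151/2.

151/2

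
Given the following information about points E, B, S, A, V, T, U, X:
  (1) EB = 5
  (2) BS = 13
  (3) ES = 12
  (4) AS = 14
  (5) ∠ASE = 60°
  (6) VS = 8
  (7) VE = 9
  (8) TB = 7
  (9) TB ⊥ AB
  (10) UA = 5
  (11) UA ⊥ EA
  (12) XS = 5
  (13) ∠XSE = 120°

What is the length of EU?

Step 1: By the law of cosines on triangle ESA: EA² = 12² + 14² − 2·12·14·cos(60°) = 172, so EA = 2·√43.
Step 2: By the law of cosines on triangle EAU: EU² = (2·√43)² + 5² − 2·2·√43·5·cos(90°) = 197, so EU = √197.

Therefore, the length of EU = √197.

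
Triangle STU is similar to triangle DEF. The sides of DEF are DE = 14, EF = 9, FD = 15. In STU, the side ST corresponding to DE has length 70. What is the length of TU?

Similar triangles have proportional sides. Setting up the proportion:
ST / DE = TU / EF
70 / 14 = TU / 9
TU = 9 * 70 / 14 = 45.

45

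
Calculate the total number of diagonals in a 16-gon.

Each of the 16 vertices connects to 13 non-adjacent vertices via diagonals.
Total connections = 16 × 13 = 208, but each diagonal is counted twice.
Number of diagonals = 208 / 2 = 104.

104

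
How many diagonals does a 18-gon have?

The number of diagonals in an n-gon is n(n - 3)/2.
For n = 18: 18(18 - 3)/2 = 18 × 15 / 2 = 135.

135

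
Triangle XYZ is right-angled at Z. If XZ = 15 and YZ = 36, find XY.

In a right triangle, the square of the hypotenuse equals the sum of the squares of the two legs.
The legs are 15 and 36, so the hypotenuse = sqrt(225 + 1296) = sqrt(1521) = 39.

39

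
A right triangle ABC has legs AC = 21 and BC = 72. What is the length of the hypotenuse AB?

By the Pythagorean theorem: AB^2 = AC^2 + BC^2
AB^2 = 21^2 + 72^2 = 441 + 5184 = 5625
AB = sqrt(5625) = 75

75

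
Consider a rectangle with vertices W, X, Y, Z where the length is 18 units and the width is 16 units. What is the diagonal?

d = sqrt(18^2 + 16^2) = sqrt(580) = 2*sqrt(145)

2*sqrt(145)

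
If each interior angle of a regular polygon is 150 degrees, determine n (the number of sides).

Each interior angle of a regular n-gon is (n - 2) * 180 / n.
Setting this equal to 150:
(n - 2) * 180 / n = 150
Each exterior angle = 180 - 150 = 30 degrees.
Since exterior angles sum to 360: n = 360 / 30 = 12.

12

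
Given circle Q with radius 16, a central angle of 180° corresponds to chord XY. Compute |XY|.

Chord = 2(16) sin(90°) = 32

32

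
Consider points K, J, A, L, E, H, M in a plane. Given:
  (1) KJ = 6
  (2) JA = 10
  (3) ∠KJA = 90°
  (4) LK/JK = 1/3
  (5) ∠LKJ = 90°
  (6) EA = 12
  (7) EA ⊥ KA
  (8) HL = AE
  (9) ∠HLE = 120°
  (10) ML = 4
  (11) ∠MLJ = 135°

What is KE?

Step 1: By the law of cosines on triangle KJA: KA² = 6² + 10² − 2·6·10·cos(90°) = 136, so KA = 2·√34.
Step 2: By the law of cosines on triangle KAE: KE² = (2·√34)² + 12² − 2·2·√34·12·cos(90°) = 280, so KE = 2·√70.

Therefore, the length of KE = 2·√70.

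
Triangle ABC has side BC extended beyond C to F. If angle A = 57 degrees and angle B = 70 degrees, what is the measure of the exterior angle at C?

The interior angle at C is 180 - 57 - 70 = 53 degrees.
The exterior angle and interior angle at C are supplementary:
Exterior angle = 180 - 53 = 127 degrees.

127 degrees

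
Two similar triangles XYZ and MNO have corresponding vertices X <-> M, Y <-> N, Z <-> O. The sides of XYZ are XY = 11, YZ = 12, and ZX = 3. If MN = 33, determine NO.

Similar triangles have proportional sides. Setting up the proportion:
MN / XY = NO / YZ
33 / 11 = NO / 12
NO = 12 * 33 / 11 = 36.

36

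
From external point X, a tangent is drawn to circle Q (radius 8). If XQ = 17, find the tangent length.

Let T be the point of tangency. Then QT ⊥ XT (radius ⊥ tangent).
In right triangle QTX: QX² = QT² + XT²
17² = 8² + XT²
XT² = 225, XT = 15

15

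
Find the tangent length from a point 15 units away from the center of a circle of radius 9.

Let T be the point of tangency. Then OT ⊥ PT (radius ⊥ tangent).
In right triangle OTP: OP² = OT² + PT²
15² = 9² + PT²
PT² = 144, PT = 12

12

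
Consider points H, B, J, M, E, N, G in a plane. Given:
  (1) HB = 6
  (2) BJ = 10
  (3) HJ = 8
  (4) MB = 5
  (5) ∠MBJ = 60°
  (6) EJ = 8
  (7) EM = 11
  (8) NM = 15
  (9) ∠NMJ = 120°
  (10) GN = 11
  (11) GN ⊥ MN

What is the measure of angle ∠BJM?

Step 1: By the law of cosines on triangle JBM: JM² = 10² + 5² − 2·10·5·cos(60°) = 75, so JM = 5·√3.
Step 2: By the inverse law of cosines on triangle BJM: cos(∠BJM) = (10² + (5·√3)² − 5²) / (2·10·5·√3) = 150/173.21 = 0.866, so ∠BJM = 30°.

Therefore, the measure of angle ∠BJM = 30°.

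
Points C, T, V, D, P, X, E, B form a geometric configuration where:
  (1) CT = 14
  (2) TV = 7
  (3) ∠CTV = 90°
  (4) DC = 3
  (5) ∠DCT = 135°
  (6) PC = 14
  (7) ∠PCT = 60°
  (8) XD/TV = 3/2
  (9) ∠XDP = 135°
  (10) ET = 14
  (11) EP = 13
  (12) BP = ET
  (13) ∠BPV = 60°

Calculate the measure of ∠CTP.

Step 1: By the law of cosines on triangle TCP: TP² = 14² + 14² − 2·14·14·cos(60°) = 196, so TP = 14.
Step 2: By the inverse law of cosines on triangle CTP: cos(∠CTP) = (14² + 14² − 14²) / (2·14·14) = 196/392 = 0.5, so ∠CTP = 60°.

Therefore, the measure of angle ∠CTP = 60°.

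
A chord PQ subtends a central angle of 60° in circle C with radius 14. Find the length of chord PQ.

Chord length = 2r sin(θ/2)
= 2 × 14 × sin(60°/2)
= 2 × 14 × sin(30°)
= 14

14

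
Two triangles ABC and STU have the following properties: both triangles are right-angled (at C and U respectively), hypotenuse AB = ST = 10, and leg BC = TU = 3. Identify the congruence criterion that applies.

Consider the given information: both triangles are right-angled (at C and U respectively), hypotenuse AB = ST = 10, and leg BC = TU = 3
This is not SSS or AAS: SSS requires all three pairs of sides, but we don't have that. AAS requires two angles and a non-included side.
The correct criterion is HL. The hypotenuse and one leg of two right triangles are equal (Hypotenuse-Leg).

HL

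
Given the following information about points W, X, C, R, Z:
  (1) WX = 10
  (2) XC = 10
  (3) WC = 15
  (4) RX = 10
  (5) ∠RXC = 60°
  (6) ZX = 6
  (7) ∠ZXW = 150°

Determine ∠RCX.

Step 1: By the law of cosines on triangle CXR: CR² = 10² + 10² − 2·10·10·cos(60°) = 100, so CR = 10.
Step 2: By the inverse law of cosines on triangle RCX: cos(∠RCX) = (10² + 10² − 10²) / (2·10·10) = 100/200 = 0.5, so ∠RCX = 60°.

Therefore, the measure of angle ∠RCX = 60°.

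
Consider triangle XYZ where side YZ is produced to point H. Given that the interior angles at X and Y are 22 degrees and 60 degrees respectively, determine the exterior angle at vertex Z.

The interior angle at Z is 180 - 22 - 60 = 98 degrees.
The exterior angle and interior angle at Z are supplementary:
Exterior angle = 180 - 98 = 82 degrees.

82 degrees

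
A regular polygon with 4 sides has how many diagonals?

The number of diagonals in an n-gon is n(n - 3)/2.
For n = 4: 4(4 - 3)/2 = 4 × 1 / 2 = 2.

2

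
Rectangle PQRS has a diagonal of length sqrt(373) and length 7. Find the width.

The diagonal of a rectangle forms a right triangle with the two sides.
Rearranging the Pythagorean theorem: missing side = sqrt(d^2 - known^2).
= sqrt(373 - 49) = sqrt(324) = 18.

18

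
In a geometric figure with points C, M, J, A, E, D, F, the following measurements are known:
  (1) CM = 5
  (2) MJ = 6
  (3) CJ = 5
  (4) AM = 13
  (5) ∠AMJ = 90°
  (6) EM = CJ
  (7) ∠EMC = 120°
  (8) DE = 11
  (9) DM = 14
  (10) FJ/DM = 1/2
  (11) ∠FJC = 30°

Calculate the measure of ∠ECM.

From the given relations: EM = CJ = 5.
Step 1: By the law of cosines on triangle CME: CE² = 5² + 5² − 2·5·5·cos(120°) = 75, so CE = 5·√3.
Step 2: By the inverse law of cosines on triangle ECM: cos(∠ECM) = ((5·√3)² + 5² − 5²) / (2·5·√3·5) = 75/86.6 = 0.866, so ∠ECM = 30°.

Therefore, the measure of angle ∠ECM = 30°.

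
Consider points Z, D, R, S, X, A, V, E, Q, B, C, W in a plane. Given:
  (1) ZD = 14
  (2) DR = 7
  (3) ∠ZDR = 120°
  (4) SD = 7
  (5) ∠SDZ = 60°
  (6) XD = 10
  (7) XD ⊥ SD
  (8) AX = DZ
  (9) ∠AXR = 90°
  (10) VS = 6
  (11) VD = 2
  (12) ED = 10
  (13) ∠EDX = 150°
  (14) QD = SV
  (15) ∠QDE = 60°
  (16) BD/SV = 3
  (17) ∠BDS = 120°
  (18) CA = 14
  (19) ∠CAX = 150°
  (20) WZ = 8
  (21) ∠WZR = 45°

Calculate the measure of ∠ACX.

From the given relations: AX = DZ = 14.
Step 1: By the law of cosines on triangle CAX: CX² = 14² + 14² − 2·14·14·cos(150°) = 731.48, so CX ≈ 27.05.
Step 2: By the inverse law of cosines on triangle ACX: cos(∠ACX) = (14² + 27.05² − 14²) / (2·14·27.05) = 731.48/757.29 = 0.9659, so ∠ACX = 15°.

Therefore, the measure of angle ∠ACX = 15°.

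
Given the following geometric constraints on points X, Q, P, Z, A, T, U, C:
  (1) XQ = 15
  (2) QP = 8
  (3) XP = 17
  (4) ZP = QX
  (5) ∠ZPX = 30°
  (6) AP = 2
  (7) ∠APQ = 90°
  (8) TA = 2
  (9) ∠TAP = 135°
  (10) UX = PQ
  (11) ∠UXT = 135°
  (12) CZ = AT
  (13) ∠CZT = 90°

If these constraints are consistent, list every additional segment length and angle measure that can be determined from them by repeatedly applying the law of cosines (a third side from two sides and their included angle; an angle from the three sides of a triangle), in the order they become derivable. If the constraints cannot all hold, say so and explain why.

The constraints are consistent. Derivable facts, in order:
After 1 step:
- PT ≈ 3.7
- QA = 2·√17
- XZ ≈ 8.5
- ∠PQX = 90°
- ∠PXQ = 28.07°
- ∠QPX = 61.93°
After 2 steps:
- ∠APT = 22.5°
- ∠AQP = 14.04°
- ∠ATP = 22.5°
- ∠PAQ = 75.96°
- ∠PXZ = 61.87°
- ∠PZX = 88.13°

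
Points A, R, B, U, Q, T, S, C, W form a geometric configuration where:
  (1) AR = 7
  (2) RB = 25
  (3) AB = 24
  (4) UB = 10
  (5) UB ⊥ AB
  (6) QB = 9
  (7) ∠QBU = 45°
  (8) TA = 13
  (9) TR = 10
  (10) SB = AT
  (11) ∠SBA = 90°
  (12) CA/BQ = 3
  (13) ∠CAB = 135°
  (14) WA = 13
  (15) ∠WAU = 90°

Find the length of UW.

Step 1: By the law of cosines on triangle UBA: UA² = 10² + 24² − 2·10·24·cos(90°) = 676, so UA = 26.
Step 2: By the law of cosines on triangle UAW: UW² = 26² + 13² − 2·26·13·cos(90°) = 845, so UW = 13·√5.

Therefore, the length of UW = 13·√5.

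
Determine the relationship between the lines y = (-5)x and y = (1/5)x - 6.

Slope of line 1: m1 = -5
Slope of line 2: m2 = 1/5
m1 * m2 = -1, so perpendicular.

Perpendicular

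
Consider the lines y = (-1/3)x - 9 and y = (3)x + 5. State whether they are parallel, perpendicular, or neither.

Slope of line 1: m1 = -1/3
Slope of line 2: m2 = 3
m1 * m2 = -1, so perpendicular.

Perpendicular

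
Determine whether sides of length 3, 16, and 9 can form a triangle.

Check the triangle inequality: 3 + 9 = 12 ≤ 16.
Since the sum of two sides does not exceed the third, no triangle can be formed.

No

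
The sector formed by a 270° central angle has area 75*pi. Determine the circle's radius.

The sector covers 270°/360° = 3/4 of the full circle.
Full circle area = 75*pi / 3/4 = 100*pi.
Since full area = πr², we get r² = 100*pi/π = 100, so r = 10.

10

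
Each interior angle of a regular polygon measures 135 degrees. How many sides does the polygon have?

The exterior angle is the supplement of the interior angle: 180 - 135 = 45 degrees.
Since the exterior angles of any convex polygon sum to 360 degrees, the number of sides is 360 / 45 = 8.

8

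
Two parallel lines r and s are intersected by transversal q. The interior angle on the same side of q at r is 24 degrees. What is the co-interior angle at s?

Co-interior (same-side interior) angles are between the parallel lines on the same side of the transversal.
Unlike corresponding or alternate interior angles, they are supplementary rather than equal.
So the angle = 180 - 24 = 156 degrees.

156 degrees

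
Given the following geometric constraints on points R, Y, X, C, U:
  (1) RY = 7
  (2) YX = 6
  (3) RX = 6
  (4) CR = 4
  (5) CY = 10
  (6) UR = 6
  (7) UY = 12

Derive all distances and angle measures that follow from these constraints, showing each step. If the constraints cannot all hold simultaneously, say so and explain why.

The constraints are consistent.

Step 1: From RC = 4, RY = 7, CY = 10, by the inverse law of cosines:
  cos(∠CRY) = (RC² + RY² - CY²) / (2·RC·RY)
  ∠CRY = 128.68°

Step 2: From RU = 6, RY = 7, UY = 12, by the inverse law of cosines:
  cos(∠URY) = (RU² + RY² - UY²) / (2·RU·RY)
  ∠URY = 134.62°

Step 3: From RX = 6, RY = 7, XY = 6, by the inverse law of cosines:
  cos(∠XRY) = (RX² + RY² - XY²) / (2·RX·RY)
  ∠XRY = 54.31°

Step 4: From YC = 10, YR = 7, CR = 4, by the inverse law of cosines:
  cos(∠CYR) = (YC² + YR² - CR²) / (2·YC·YR)
  ∠CYR = 18.19°

Step 5: From YR = 7, YU = 12, RU = 6, by the inverse law of cosines:
  cos(∠RYU) = (YR² + YU² - RU²) / (2·YR·YU)
  ∠RYU = 20.85°

Step 6: From YR = 7, YX = 6, RX = 6, by the inverse law of cosines:
  cos(∠RYX) = (YR² + YX² - RX²) / (2·YR·YX)
  ∠RYX = 54.31°

Step 7: From XR = 6, XY = 6, RY = 7, by the inverse law of cosines:
  cos(∠RXY) = (XR² + XY² - RY²) / (2·XR·XY)
  ∠RXY = 71.37°

Step 8: From CR = 4, CY = 10, RY = 7, by the inverse law of cosines:
  cos(∠RCY) = (CR² + CY² - RY²) / (2·CR·CY)
  ∠RCY = 33.12°

Step 9: From UR = 6, UY = 12, RY = 7, by the inverse law of cosines:
  cos(∠RUY) = (UR² + UY² - RY²) / (2·UR·UY)
  ∠RUY = 24.53°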